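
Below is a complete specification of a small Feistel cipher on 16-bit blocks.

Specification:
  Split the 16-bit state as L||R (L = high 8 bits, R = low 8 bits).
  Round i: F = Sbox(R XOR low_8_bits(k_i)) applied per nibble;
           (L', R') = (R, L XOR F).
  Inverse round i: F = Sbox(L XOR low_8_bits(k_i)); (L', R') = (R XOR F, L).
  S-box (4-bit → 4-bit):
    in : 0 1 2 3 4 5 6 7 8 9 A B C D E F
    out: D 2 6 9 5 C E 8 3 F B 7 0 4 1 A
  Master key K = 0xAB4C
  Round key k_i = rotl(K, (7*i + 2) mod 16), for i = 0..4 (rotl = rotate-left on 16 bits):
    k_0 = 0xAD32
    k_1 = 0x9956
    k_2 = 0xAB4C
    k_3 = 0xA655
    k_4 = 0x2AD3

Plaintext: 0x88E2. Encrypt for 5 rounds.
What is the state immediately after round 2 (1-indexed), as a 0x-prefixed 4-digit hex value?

0xC51B

s_0 = plaintext = 0x88E2
s_1 = Round(s_0, k_0) = 0xE2C5
s_2 = Round(s_1, k_1) = 0xC51B
s_3 = Round(s_2, k_2) = 0x1B0D
s_4 = Round(s_3, k_3) = 0x0DD8
s_5 = Round(s_4, k_4) = 0xD8DA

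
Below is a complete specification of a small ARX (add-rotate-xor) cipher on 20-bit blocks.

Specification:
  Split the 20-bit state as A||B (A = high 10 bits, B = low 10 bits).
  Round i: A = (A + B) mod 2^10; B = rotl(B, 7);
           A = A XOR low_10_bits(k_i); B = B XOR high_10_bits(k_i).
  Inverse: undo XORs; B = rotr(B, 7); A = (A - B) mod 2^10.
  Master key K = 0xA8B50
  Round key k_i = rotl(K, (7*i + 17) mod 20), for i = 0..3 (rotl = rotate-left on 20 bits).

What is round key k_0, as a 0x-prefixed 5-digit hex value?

0x1516A

K = 0xA8B50
k_0 = rotl(K, (7*0+17) mod 20) = rotl(K, 17) = 0x1516A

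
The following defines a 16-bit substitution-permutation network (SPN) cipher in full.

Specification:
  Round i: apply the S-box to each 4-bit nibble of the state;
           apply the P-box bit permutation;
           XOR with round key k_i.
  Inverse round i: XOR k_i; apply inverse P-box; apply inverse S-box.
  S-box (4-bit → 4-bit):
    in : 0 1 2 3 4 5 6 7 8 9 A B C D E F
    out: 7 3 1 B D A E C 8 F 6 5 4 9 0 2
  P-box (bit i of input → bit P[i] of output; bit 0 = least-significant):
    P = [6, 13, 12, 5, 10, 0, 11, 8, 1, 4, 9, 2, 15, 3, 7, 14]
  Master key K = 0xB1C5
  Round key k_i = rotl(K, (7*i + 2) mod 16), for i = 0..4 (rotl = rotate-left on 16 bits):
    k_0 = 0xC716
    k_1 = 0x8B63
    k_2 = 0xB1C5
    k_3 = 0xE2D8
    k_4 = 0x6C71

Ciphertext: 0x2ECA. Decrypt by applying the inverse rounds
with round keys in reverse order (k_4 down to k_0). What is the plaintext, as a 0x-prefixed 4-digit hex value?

0x718A

s_0 = ciphertext = 0x2ECA
s_1 = InvRound(s_0, k_4) = 0x60F8
s_2 = InvRound(s_1, k_3) = 0x2CE8
s_3 = InvRound(s_2, k_2) = 0x1897
s_4 = InvRound(s_3, k_1) = 0xB684
s_5 = InvRound(s_4, k_0) = 0x718A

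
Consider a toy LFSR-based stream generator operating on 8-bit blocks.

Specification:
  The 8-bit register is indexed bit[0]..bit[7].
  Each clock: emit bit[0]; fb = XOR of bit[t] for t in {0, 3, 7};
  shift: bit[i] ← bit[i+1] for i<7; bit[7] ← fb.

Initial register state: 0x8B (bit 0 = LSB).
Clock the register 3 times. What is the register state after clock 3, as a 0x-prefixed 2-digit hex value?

reg_0 = 0x8B
clock 1: out=1, reg = 0xC5
clock 2: out=1, reg = 0x62
clock 3: out=0, reg = 0x31

0x31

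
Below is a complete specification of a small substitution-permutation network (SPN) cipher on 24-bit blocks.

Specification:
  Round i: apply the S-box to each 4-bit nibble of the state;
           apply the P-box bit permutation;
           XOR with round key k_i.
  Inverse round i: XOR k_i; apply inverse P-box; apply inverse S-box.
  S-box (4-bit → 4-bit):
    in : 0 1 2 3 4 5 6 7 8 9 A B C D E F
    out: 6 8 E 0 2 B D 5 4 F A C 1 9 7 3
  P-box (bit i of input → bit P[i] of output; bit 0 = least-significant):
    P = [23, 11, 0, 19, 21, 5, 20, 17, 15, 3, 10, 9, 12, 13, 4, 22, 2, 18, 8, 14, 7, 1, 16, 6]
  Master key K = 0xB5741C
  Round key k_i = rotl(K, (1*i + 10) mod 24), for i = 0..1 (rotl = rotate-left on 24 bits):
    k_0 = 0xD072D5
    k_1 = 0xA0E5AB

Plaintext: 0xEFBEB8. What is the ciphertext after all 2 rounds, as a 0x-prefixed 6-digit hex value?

s_0 = plaintext = 0xEFBEB8
s_1 = Round(s_0, k_0) = 0x87F64A
s_2 = Round(s_1, k_1) = 0xA95A8F

0xA95A8F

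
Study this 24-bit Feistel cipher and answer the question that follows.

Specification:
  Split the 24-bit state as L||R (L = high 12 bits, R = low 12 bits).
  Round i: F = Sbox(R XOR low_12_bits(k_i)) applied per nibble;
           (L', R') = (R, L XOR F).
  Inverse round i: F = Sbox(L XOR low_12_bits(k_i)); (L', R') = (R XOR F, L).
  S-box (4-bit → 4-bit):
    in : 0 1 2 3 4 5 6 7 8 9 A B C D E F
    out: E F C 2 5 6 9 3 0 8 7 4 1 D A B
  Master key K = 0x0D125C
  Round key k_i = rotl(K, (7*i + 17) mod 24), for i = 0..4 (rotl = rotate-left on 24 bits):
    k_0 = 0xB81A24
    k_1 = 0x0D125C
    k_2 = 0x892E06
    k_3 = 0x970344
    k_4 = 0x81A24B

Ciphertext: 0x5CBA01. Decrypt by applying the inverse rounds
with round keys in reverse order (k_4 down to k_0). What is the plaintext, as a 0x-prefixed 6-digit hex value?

0x31C54B

s_0 = ciphertext = 0x5CBA01
s_1 = InvRound(s_0, k_4) = 0x90F5CB
s_2 = InvRound(s_1, k_3) = 0x29F90F
s_3 = InvRound(s_2, k_2) = 0x88729F
s_4 = InvRound(s_3, k_1) = 0x54B887
s_5 = InvRound(s_4, k_0) = 0x31C54B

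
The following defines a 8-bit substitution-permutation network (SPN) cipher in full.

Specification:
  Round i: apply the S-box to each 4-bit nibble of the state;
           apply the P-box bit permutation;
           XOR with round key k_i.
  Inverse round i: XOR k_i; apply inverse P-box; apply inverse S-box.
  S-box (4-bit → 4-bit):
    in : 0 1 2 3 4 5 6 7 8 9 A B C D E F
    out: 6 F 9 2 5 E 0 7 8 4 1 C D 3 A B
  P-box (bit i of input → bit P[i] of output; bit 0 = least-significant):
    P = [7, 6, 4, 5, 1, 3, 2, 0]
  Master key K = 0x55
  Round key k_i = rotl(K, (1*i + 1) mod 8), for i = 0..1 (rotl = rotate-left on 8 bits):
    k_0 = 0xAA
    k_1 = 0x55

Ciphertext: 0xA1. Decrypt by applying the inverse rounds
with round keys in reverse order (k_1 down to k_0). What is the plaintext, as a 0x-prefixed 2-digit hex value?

0xFB

s_0 = ciphertext = 0xA1
s_1 = InvRound(s_0, k_1) = 0x91
s_2 = InvRound(s_1, k_0) = 0xFB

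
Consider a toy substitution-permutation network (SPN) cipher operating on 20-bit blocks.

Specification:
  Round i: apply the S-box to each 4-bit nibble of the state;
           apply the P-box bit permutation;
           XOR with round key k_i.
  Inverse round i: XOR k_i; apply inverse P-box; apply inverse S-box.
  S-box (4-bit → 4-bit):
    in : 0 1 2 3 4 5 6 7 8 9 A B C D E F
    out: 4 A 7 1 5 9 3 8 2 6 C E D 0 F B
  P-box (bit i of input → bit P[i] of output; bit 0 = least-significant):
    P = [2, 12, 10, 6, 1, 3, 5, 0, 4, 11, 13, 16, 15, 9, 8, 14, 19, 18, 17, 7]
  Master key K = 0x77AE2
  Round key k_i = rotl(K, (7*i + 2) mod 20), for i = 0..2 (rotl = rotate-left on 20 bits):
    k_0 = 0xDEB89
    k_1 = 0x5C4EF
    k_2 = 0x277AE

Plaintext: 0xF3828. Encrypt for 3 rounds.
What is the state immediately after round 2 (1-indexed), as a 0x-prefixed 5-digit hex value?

s_0 = plaintext = 0xF3828
s_1 = Round(s_0, k_0) = 0x17323
s_2 = Round(s_1, k_1) = 0x18451
s_3 = Round(s_2, k_2) = 0x6457D

0x18451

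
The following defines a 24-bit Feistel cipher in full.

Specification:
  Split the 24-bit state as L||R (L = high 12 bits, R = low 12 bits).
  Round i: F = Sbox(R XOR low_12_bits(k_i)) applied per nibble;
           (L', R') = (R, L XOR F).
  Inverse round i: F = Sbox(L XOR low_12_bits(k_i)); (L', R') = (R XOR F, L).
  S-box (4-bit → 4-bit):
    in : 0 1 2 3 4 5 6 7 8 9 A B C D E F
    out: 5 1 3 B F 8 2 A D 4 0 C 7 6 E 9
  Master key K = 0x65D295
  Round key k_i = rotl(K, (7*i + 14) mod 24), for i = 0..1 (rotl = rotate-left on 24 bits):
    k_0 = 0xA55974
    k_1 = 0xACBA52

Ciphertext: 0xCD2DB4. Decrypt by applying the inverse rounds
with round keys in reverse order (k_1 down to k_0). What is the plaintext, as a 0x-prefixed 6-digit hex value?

s_0 = ciphertext = 0xCD2DB4
s_1 = InvRound(s_0, k_1) = 0xF61CD2
s_2 = InvRound(s_1, k_0) = 0xECAF61

0xECAF61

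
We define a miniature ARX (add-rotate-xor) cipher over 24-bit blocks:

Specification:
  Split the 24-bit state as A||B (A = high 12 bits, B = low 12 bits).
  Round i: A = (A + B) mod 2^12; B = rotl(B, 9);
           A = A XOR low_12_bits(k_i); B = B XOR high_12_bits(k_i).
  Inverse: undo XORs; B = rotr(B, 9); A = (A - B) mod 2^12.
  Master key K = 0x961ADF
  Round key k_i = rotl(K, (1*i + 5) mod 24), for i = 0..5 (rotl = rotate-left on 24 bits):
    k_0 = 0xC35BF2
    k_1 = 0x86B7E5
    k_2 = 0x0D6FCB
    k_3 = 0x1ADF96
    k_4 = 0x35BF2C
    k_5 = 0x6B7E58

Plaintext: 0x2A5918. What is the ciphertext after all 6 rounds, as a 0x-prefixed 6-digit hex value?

s_0 = plaintext = 0x2A5918
s_1 = Round(s_0, k_0) = 0x04FD16
s_2 = Round(s_1, k_1) = 0xA805C9
s_3 = Round(s_2, k_2) = 0xF8226F
s_4 = Round(s_3, k_3) = 0xE67FE0
s_5 = Round(s_4, k_4) = 0x16B2A7
s_6 = Round(s_5, k_5) = 0xA4A8E3

0xA4A8E3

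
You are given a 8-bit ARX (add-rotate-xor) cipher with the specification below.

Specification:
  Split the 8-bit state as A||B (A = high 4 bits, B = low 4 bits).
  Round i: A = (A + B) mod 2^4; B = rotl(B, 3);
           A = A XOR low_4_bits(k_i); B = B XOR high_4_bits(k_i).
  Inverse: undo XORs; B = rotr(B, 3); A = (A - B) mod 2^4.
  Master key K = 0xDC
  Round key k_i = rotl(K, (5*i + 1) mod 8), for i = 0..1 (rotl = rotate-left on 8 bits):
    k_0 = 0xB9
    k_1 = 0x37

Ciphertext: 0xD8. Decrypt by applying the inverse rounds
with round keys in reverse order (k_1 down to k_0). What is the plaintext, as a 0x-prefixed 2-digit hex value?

0x19

s_0 = ciphertext = 0xD8
s_1 = InvRound(s_0, k_1) = 0x37
s_2 = InvRound(s_1, k_0) = 0x19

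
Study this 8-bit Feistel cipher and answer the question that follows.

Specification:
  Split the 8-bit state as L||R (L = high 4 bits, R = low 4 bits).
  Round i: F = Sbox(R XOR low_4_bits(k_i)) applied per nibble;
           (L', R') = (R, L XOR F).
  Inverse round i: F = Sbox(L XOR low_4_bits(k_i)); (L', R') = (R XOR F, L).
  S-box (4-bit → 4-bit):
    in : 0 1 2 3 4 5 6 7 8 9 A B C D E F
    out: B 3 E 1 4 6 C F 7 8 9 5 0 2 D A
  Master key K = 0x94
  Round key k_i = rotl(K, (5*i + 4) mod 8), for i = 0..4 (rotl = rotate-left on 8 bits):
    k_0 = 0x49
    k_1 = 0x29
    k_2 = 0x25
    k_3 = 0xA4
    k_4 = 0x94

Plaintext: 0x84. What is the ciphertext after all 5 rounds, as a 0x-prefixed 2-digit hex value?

s_0 = plaintext = 0x84
s_1 = Round(s_0, k_0) = 0x4A
s_2 = Round(s_1, k_1) = 0xA5
s_3 = Round(s_2, k_2) = 0x51
s_4 = Round(s_3, k_3) = 0x13
s_5 = Round(s_4, k_4) = 0x3E

0x3E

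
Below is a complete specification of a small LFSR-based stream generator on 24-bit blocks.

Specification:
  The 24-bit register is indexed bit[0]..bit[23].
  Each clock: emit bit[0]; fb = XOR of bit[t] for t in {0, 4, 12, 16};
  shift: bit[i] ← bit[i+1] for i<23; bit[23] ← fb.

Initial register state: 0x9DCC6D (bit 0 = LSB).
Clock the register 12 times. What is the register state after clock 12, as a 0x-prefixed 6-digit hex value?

reg_0 = 0x9DCC6D
clock 1: out=1, reg = 0x4EE636
clock 2: out=0, reg = 0xA7731B
clock 3: out=1, reg = 0x53B98D
clock 4: out=1, reg = 0xA9DCC6
clock 5: out=0, reg = 0x54EE63
clock 6: out=1, reg = 0xAA7731
clock 7: out=1, reg = 0xD53B98
clock 8: out=0, reg = 0xEA9DCC
clock 9: out=0, reg = 0xF54EE6
clock 10: out=0, reg = 0xFAA773
clock 11: out=1, reg = 0x7D53B9
clock 12: out=1, reg = 0x3EA9DC

0x3EA9DC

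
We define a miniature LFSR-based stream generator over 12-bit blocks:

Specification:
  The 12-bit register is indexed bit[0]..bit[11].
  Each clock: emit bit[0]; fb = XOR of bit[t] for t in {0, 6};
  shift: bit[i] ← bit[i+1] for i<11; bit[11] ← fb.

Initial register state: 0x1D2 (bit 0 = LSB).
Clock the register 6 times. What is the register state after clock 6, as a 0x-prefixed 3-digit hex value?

0x547

reg_0 = 0x1D2
clock 1: out=0, reg = 0x8E9
clock 2: out=1, reg = 0x474
clock 3: out=0, reg = 0xA3A
clock 4: out=0, reg = 0x51D
clock 5: out=1, reg = 0xA8E
clock 6: out=0, reg = 0x547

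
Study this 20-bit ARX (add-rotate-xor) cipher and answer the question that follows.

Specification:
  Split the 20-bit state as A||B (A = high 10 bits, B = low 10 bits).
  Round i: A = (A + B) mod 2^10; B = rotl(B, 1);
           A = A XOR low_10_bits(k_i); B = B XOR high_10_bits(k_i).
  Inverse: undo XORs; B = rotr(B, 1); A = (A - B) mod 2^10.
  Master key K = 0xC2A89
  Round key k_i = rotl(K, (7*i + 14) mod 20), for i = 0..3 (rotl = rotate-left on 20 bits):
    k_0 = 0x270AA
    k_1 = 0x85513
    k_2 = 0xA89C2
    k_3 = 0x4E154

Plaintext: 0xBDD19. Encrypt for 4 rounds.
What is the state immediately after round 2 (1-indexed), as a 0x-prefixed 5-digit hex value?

0x9EF48

s_0 = plaintext = 0xBDD19
s_1 = Round(s_0, k_0) = 0x2EAAE
s_2 = Round(s_1, k_1) = 0x9EF48
s_3 = Round(s_2, k_2) = 0x00433
s_4 = Round(s_3, k_3) = 0x5815E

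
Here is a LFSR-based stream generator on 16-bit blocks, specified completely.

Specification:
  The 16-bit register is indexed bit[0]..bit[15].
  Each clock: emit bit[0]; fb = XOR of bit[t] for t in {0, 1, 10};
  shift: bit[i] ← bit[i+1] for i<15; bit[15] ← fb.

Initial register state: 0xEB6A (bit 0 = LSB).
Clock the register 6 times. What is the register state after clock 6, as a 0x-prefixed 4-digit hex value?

reg_0 = 0xEB6A
clock 1: out=0, reg = 0xF5B5
clock 2: out=1, reg = 0x7ADA
clock 3: out=0, reg = 0xBD6D
clock 4: out=1, reg = 0x5EB6
clock 5: out=0, reg = 0x2F5B
clock 6: out=1, reg = 0x97AD

0x97AD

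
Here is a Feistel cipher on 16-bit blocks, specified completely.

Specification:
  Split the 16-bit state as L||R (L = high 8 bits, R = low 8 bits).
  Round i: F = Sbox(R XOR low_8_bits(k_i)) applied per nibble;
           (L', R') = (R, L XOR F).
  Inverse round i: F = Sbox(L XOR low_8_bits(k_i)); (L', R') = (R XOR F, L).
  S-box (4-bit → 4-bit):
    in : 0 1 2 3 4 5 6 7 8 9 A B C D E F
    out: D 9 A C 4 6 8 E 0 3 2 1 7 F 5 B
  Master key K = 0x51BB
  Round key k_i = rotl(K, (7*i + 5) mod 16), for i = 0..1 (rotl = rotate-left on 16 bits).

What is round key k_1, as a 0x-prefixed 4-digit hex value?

K = 0x51BB
k_0 = rotl(K, (7*0+5) mod 16) = rotl(K, 5) = 0x376A
k_1 = rotl(K, (7*1+5) mod 16) = rotl(K, 12) = 0xB51B

0xB51B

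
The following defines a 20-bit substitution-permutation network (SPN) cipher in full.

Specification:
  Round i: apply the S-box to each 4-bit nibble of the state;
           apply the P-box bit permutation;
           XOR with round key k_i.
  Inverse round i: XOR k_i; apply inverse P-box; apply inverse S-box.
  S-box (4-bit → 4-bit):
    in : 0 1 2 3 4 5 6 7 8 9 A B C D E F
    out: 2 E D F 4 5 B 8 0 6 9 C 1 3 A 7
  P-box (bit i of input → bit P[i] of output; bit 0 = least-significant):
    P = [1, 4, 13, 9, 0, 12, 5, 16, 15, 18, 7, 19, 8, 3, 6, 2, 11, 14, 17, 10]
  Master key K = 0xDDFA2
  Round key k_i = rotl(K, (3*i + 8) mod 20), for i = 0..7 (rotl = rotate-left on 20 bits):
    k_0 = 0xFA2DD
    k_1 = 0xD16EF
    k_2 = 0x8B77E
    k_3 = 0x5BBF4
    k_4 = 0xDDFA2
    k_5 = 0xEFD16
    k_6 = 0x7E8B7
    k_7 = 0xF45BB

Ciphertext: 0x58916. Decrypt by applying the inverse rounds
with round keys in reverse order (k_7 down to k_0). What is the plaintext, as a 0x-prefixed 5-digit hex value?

s_0 = ciphertext = 0x58916
s_1 = InvRound(s_0, k_7) = 0x3E258
s_2 = InvRound(s_1, k_6) = 0xC195A
s_3 = InvRound(s_2, k_5) = 0x11C84
s_4 = InvRound(s_3, k_4) = 0x0A64A
s_5 = InvRound(s_4, k_3) = 0xA691D
s_6 = InvRound(s_5, k_2) = 0x34CFA
s_7 = InvRound(s_6, k_1) = 0xF7EDE
s_8 = InvRound(s_7, k_0) = 0x68CDC

0x68CDC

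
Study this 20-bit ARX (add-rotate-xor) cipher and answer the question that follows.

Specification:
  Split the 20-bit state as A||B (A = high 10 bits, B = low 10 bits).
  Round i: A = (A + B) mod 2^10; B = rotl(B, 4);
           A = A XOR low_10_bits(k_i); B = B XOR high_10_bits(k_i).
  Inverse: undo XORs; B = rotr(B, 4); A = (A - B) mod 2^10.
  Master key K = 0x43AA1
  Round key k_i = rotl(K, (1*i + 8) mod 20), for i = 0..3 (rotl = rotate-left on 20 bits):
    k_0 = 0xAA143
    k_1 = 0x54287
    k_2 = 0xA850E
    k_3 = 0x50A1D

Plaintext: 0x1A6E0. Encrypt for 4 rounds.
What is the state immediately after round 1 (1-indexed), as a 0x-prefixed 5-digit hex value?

0x828A3

s_0 = plaintext = 0x1A6E0
s_1 = Round(s_0, k_0) = 0x828A3
s_2 = Round(s_1, k_1) = 0x0AB62
s_3 = Round(s_2, k_2) = 0xA088C
s_4 = Round(s_3, k_3) = 0x44D80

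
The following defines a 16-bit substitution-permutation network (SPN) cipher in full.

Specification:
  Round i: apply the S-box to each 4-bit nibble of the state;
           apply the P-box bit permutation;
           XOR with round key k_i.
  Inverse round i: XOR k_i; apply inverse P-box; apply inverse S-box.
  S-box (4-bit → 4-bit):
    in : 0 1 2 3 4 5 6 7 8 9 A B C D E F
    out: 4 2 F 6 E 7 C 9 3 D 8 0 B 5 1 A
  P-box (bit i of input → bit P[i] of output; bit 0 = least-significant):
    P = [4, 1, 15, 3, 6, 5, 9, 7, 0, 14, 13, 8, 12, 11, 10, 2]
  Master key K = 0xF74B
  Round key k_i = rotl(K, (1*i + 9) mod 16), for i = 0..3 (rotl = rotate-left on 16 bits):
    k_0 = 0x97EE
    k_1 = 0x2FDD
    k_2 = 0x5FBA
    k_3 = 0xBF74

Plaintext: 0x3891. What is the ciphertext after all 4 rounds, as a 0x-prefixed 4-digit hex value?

s_0 = plaintext = 0x3891
s_1 = Round(s_0, k_0) = 0xD92D
s_2 = Round(s_1, k_1) = 0x982C
s_3 = Round(s_2, k_2) = 0x0945
s_4 = Round(s_3, k_3) = 0x18C7

0x18C7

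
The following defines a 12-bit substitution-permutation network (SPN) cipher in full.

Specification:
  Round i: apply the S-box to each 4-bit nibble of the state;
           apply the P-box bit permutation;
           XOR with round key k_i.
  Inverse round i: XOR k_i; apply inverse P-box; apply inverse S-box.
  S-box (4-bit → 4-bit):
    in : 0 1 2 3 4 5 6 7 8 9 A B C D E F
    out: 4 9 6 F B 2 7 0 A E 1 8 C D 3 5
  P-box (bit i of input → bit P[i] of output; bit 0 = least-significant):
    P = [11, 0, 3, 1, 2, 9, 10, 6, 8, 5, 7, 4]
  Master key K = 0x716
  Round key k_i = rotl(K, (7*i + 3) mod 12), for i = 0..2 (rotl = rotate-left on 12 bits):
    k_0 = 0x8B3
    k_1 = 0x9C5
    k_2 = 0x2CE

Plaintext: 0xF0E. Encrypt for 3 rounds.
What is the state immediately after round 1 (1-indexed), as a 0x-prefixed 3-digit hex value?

0x532

s_0 = plaintext = 0xF0E
s_1 = Round(s_0, k_0) = 0x532
s_2 = Round(s_1, k_1) = 0xFA8
s_3 = Round(s_2, k_2) = 0x349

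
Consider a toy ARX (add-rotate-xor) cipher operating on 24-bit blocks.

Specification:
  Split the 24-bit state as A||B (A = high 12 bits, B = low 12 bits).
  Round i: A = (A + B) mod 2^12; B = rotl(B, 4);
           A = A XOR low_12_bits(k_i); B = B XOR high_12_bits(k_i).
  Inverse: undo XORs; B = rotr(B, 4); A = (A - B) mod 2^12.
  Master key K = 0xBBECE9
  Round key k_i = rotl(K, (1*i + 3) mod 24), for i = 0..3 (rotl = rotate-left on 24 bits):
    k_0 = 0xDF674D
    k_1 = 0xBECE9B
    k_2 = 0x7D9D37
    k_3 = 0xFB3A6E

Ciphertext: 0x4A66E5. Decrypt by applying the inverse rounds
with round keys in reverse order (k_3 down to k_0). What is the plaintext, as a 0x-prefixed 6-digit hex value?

s_0 = ciphertext = 0x4A66E5
s_1 = InvRound(s_0, k_3) = 0x833695
s_2 = InvRound(s_1, k_2) = 0x8F0C14
s_3 = InvRound(s_2, k_1) = 0xDEC87F
s_4 = InvRound(s_3, k_0) = 0x149958

0x149958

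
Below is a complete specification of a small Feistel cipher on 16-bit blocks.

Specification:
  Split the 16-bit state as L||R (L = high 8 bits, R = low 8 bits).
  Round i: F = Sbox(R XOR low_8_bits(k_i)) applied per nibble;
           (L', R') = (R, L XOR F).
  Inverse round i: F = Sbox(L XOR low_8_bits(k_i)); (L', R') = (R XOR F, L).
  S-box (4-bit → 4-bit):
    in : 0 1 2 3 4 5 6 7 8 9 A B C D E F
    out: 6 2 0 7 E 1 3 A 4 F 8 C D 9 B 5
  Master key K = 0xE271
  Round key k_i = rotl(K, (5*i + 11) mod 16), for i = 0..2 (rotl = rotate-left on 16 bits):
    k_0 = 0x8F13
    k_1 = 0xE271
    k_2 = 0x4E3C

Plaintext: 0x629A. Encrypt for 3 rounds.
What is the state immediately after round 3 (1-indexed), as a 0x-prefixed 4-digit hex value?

0x87E1

s_0 = plaintext = 0x629A
s_1 = Round(s_0, k_0) = 0x9A2D
s_2 = Round(s_1, k_1) = 0x2D87
s_3 = Round(s_2, k_2) = 0x87E1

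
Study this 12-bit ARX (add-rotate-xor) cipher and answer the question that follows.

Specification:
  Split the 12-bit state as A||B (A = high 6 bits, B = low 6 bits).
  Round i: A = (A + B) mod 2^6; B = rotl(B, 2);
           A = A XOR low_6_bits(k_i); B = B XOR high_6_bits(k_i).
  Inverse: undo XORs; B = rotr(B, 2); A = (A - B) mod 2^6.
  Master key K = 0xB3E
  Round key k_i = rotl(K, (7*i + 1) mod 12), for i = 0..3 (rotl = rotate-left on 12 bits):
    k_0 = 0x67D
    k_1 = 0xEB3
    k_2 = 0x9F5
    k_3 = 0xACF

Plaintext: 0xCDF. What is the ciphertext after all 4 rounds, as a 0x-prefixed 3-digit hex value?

s_0 = plaintext = 0xCDF
s_1 = Round(s_0, k_0) = 0xBE4
s_2 = Round(s_1, k_1) = 0x828
s_3 = Round(s_2, k_2) = 0xF45
s_4 = Round(s_3, k_3) = 0x37F

0x37F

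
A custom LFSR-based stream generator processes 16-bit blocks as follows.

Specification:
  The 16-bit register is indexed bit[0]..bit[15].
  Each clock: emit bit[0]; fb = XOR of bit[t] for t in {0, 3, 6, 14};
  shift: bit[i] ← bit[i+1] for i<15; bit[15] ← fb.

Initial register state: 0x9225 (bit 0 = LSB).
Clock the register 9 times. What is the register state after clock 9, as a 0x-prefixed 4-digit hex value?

reg_0 = 0x9225
clock 1: out=1, reg = 0xC912
clock 2: out=0, reg = 0xE489
clock 3: out=1, reg = 0xF244
clock 4: out=0, reg = 0x7922
clock 5: out=0, reg = 0xBC91
clock 6: out=1, reg = 0xDE48
clock 7: out=0, reg = 0xEF24
clock 8: out=0, reg = 0xF792
clock 9: out=0, reg = 0xFBC9

0xFBC9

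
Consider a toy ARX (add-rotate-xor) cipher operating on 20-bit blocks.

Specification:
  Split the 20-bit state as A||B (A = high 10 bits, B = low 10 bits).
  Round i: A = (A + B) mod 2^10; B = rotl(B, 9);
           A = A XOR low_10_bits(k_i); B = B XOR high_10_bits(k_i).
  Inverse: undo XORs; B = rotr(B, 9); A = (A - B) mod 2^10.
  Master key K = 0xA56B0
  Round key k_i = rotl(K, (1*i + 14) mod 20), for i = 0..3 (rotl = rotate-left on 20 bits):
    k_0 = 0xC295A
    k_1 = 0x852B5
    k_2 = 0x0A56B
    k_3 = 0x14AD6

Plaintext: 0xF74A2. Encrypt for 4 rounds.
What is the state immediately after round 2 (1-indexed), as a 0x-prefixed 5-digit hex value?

0x8D5B9

s_0 = plaintext = 0xF74A2
s_1 = Round(s_0, k_0) = 0x4975B
s_2 = Round(s_1, k_1) = 0x8D5B9
s_3 = Round(s_2, k_2) = 0xA16F5
s_4 = Round(s_3, k_3) = 0xEB328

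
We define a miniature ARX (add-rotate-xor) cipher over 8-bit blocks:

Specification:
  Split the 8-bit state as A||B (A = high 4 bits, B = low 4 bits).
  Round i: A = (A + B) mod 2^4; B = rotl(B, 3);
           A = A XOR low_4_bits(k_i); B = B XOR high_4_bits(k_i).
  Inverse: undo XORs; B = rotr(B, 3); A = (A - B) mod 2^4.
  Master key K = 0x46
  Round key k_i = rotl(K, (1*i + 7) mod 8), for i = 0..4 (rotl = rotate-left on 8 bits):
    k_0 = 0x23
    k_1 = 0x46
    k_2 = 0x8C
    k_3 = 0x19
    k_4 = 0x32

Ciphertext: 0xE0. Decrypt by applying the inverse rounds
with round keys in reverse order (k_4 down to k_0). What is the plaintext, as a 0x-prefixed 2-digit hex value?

s_0 = ciphertext = 0xE0
s_1 = InvRound(s_0, k_4) = 0x66
s_2 = InvRound(s_1, k_3) = 0x1E
s_3 = InvRound(s_2, k_2) = 0x1C
s_4 = InvRound(s_3, k_1) = 0x61
s_5 = InvRound(s_4, k_0) = 0xF6

0xF6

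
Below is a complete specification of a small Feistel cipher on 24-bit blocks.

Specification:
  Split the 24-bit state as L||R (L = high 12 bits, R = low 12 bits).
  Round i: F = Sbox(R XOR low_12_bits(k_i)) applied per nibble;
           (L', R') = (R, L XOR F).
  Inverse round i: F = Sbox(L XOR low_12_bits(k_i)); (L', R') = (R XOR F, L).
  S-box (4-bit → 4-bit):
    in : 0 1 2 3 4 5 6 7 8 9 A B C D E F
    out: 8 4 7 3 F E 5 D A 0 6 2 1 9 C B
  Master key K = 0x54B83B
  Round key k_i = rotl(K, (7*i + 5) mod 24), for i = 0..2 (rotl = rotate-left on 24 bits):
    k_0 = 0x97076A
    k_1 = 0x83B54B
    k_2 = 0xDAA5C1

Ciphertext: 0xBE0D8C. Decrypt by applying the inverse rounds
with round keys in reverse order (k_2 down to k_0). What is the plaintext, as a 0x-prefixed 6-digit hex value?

s_0 = ciphertext = 0xBE0D8C
s_1 = InvRound(s_0, k_2) = 0x1F8BE0
s_2 = InvRound(s_1, k_1) = 0x4C31F8
s_3 = InvRound(s_2, k_0) = 0x2984C3

0x2984C3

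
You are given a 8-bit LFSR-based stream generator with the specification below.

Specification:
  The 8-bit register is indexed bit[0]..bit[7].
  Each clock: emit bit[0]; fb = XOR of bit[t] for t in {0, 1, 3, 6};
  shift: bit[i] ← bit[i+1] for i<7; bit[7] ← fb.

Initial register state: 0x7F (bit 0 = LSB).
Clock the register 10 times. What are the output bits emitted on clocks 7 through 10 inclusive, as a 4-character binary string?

1001

reg_0 = 0x7F
clock 1: out=1, reg = 0x3F
clock 2: out=1, reg = 0x9F
clock 3: out=1, reg = 0xCF
clock 4: out=1, reg = 0x67
clock 5: out=1, reg = 0xB3
clock 6: out=1, reg = 0x59
clock 7: out=1, reg = 0xAC
clock 8: out=0, reg = 0xD6
clock 9: out=0, reg = 0x6B
clock 10: out=1, reg = 0x35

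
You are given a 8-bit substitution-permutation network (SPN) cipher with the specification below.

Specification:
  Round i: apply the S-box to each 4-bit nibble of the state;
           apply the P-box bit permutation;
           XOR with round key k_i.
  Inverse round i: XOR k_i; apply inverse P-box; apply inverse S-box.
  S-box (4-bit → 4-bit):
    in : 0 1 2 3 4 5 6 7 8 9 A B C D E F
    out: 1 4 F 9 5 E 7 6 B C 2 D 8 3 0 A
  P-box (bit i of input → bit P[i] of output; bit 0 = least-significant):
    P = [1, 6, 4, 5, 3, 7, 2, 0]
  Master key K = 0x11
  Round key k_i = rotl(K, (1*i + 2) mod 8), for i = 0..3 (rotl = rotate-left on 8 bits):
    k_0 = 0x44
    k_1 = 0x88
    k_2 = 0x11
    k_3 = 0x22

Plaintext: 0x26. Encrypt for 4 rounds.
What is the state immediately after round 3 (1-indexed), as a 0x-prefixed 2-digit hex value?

0x7C

s_0 = plaintext = 0x26
s_1 = Round(s_0, k_0) = 0x9B
s_2 = Round(s_1, k_1) = 0xBF
s_3 = Round(s_2, k_2) = 0x7C
s_4 = Round(s_3, k_3) = 0x86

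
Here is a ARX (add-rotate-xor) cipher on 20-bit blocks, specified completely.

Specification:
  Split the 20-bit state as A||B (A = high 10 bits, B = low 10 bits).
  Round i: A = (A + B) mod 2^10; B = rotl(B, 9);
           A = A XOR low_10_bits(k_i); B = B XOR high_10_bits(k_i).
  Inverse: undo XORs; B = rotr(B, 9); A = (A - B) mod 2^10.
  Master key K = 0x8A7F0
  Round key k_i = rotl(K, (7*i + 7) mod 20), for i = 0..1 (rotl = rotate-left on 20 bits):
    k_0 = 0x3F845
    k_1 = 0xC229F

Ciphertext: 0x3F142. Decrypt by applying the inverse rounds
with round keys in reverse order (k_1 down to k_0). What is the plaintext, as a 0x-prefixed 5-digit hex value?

0x2D4D6

s_0 = ciphertext = 0x3F142
s_1 = InvRound(s_0, k_1) = 0x73895
s_2 = InvRound(s_1, k_0) = 0x2D4D6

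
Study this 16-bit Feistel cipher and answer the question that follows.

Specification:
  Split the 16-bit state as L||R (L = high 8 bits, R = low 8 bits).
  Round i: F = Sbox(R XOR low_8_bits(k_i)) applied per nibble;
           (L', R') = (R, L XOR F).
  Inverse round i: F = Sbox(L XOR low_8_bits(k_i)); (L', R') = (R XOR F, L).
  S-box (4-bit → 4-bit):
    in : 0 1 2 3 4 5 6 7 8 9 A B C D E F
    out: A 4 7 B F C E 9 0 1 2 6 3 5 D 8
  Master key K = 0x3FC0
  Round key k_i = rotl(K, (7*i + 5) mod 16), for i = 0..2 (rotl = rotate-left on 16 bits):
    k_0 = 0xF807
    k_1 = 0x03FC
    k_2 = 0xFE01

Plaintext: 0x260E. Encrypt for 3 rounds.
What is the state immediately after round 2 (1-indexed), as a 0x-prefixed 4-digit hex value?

0x8798

s_0 = plaintext = 0x260E
s_1 = Round(s_0, k_0) = 0x0E87
s_2 = Round(s_1, k_1) = 0x8798
s_3 = Round(s_2, k_2) = 0x9896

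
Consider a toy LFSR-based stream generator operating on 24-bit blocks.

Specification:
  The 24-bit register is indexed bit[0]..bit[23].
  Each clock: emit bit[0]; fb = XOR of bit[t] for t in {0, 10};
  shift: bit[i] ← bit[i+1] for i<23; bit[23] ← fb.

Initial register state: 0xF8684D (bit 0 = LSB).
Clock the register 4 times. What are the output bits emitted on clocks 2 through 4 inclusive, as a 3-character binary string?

011

reg_0 = 0xF8684D
clock 1: out=1, reg = 0xFC3426
clock 2: out=0, reg = 0xFE1A13
clock 3: out=1, reg = 0xFF0D09
clock 4: out=1, reg = 0x7F8684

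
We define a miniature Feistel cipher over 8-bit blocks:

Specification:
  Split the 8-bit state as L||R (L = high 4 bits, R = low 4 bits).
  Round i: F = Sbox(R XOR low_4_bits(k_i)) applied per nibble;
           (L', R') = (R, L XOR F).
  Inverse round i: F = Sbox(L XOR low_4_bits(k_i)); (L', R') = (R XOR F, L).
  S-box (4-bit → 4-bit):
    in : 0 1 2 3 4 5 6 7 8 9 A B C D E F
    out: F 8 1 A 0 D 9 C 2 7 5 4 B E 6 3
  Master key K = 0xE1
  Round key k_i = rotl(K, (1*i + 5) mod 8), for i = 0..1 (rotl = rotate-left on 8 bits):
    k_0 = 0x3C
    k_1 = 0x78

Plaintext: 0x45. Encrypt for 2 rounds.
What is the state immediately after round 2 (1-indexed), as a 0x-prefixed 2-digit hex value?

s_0 = plaintext = 0x45
s_1 = Round(s_0, k_0) = 0x53
s_2 = Round(s_1, k_1) = 0x31

0x31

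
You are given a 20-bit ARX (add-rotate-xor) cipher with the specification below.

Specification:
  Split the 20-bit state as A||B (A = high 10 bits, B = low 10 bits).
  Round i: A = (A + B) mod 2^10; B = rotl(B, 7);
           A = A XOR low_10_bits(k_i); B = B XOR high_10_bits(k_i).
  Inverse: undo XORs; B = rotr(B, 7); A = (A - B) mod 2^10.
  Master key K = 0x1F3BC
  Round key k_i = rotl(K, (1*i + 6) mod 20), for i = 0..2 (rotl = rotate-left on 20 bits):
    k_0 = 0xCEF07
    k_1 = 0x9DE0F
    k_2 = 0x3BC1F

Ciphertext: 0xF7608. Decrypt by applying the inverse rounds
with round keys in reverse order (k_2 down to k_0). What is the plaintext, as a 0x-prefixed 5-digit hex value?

s_0 = ciphertext = 0xF7608
s_1 = InvRound(s_0, k_2) = 0x2173D
s_2 = InvRound(s_1, k_1) = 0x0E252
s_3 = InvRound(s_2, k_0) = 0xFD74A

0xFD74A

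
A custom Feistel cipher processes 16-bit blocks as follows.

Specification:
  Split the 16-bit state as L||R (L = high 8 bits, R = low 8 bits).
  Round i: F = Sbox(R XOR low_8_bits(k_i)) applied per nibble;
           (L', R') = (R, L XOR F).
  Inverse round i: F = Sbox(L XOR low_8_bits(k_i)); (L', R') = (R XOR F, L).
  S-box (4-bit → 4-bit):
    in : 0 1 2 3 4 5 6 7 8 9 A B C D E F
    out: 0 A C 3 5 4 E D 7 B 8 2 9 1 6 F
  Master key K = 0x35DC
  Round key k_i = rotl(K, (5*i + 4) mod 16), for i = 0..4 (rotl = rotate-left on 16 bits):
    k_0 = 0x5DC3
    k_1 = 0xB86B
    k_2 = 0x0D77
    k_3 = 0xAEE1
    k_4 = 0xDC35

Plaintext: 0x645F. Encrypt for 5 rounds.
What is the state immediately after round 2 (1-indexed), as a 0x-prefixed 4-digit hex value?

0xDD71

s_0 = plaintext = 0x645F
s_1 = Round(s_0, k_0) = 0x5FDD
s_2 = Round(s_1, k_1) = 0xDD71
s_3 = Round(s_2, k_2) = 0x71D3
s_4 = Round(s_3, k_3) = 0xD34D
s_5 = Round(s_4, k_4) = 0x4D04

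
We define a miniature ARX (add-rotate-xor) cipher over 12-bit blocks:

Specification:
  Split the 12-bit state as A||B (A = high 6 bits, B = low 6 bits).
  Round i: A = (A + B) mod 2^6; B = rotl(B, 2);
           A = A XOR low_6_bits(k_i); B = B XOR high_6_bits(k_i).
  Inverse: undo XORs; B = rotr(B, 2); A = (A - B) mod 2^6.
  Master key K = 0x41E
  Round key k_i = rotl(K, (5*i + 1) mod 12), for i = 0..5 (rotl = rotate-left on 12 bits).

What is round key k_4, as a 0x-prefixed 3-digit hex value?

K = 0x41E
k_0 = rotl(K, (5*0+1) mod 12) = rotl(K, 1) = 0x83C
k_1 = rotl(K, (5*1+1) mod 12) = rotl(K, 6) = 0x790
k_2 = rotl(K, (5*2+1) mod 12) = rotl(K, 11) = 0x20F
k_3 = rotl(K, (5*3+1) mod 12) = rotl(K, 4) = 0x1E4
k_4 = rotl(K, (5*4+1) mod 12) = rotl(K, 9) = 0xC83

0xC83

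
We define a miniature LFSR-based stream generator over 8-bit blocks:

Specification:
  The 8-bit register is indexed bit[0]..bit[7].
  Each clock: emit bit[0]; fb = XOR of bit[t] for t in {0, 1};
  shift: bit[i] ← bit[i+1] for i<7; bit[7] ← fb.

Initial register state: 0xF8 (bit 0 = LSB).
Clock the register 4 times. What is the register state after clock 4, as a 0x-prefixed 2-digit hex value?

reg_0 = 0xF8
clock 1: out=0, reg = 0x7C
clock 2: out=0, reg = 0x3E
clock 3: out=0, reg = 0x9F
clock 4: out=1, reg = 0x4F

0x4F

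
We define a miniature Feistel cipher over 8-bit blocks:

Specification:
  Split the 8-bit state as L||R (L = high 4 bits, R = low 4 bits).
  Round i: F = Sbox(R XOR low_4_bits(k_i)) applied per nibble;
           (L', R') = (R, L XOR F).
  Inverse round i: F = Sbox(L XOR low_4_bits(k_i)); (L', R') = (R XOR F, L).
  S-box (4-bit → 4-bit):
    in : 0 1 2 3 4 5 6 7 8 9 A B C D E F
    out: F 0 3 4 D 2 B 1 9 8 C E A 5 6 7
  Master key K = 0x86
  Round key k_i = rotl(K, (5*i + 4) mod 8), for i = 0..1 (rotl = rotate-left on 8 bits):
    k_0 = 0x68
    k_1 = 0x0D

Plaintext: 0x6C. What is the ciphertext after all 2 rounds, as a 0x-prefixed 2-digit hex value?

0xB7

s_0 = plaintext = 0x6C
s_1 = Round(s_0, k_0) = 0xCB
s_2 = Round(s_1, k_1) = 0xB7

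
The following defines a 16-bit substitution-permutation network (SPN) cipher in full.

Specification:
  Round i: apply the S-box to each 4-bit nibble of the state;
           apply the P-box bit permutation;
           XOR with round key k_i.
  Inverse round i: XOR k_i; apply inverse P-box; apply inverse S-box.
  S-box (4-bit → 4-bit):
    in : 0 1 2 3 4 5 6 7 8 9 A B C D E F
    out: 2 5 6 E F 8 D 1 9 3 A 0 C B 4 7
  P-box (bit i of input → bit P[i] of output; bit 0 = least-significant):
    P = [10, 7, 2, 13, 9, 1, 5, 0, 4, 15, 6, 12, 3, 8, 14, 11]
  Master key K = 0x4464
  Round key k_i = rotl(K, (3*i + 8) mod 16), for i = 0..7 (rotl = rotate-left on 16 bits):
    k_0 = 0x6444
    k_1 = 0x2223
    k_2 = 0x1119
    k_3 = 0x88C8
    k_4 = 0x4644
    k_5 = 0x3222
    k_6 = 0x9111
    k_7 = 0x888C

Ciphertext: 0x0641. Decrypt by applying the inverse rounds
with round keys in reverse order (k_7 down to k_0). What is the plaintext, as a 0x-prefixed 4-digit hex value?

s_0 = ciphertext = 0x0641
s_1 = InvRound(s_0, k_7) = 0x828F
s_2 = InvRound(s_1, k_6) = 0x9892
s_3 = InvRound(s_2, k_5) = 0x591A
s_4 = InvRound(s_3, k_4) = 0xD691
s_5 = InvRound(s_4, k_3) = 0x6687
s_6 = InvRound(s_5, k_2) = 0xF894
s_7 = InvRound(s_6, k_1) = 0xCD42
s_8 = InvRound(s_7, k_0) = 0xA00C

0xA00C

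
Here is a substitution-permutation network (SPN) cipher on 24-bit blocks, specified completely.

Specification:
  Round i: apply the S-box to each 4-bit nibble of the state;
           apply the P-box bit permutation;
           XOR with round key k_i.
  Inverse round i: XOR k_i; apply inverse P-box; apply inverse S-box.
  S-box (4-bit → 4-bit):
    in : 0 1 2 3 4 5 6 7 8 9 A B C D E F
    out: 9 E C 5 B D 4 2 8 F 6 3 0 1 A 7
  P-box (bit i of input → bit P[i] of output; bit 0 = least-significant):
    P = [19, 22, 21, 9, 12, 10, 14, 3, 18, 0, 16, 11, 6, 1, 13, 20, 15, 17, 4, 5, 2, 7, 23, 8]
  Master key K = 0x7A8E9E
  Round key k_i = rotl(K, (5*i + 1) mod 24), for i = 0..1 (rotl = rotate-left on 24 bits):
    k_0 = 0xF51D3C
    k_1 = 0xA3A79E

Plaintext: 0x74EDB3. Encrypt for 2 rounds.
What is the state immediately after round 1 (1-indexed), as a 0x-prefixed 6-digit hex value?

s_0 = plaintext = 0x74EDB3
s_1 = Round(s_0, k_0) = 0xCB899E
s_2 = Round(s_1, k_1) = 0xF47997

0xCB899E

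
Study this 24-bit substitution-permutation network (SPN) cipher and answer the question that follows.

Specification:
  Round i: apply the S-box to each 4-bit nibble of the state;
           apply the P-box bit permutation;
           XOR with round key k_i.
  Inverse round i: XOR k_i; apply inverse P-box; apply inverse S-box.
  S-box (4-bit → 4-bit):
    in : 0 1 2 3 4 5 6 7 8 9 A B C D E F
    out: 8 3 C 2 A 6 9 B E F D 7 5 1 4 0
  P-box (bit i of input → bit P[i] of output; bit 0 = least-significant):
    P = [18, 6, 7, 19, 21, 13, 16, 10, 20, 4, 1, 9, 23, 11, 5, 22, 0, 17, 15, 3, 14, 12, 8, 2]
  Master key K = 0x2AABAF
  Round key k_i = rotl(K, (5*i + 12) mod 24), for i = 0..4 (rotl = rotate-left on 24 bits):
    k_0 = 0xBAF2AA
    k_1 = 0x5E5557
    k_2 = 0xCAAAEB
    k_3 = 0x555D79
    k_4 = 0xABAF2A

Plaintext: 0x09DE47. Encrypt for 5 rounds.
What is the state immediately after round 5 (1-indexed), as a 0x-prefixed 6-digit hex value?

0x5BF487

s_0 = plaintext = 0x09DE47
s_1 = Round(s_0, k_0) = 0x3456E5
s_2 = Round(s_1, k_1) = 0x4D4FBF
s_3 = Round(s_2, k_2) = 0xAB92EE
s_4 = Round(s_3, k_3) = 0x9696DE
s_5 = Round(s_4, k_4) = 0x5BF487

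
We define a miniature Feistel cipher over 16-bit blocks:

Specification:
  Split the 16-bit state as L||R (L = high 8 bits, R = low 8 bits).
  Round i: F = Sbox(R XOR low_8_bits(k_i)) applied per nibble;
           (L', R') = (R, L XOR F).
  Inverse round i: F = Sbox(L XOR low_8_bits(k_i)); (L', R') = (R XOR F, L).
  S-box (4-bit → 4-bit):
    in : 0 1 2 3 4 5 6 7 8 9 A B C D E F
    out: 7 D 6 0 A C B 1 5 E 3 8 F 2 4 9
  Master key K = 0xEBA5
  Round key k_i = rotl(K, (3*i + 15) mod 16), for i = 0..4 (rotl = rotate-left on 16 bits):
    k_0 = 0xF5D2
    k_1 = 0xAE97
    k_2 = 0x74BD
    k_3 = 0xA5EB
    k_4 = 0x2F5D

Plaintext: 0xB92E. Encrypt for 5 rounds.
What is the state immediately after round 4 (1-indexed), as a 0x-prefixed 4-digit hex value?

0xF27D

s_0 = plaintext = 0xB92E
s_1 = Round(s_0, k_0) = 0x2E26
s_2 = Round(s_1, k_1) = 0x26A3
s_3 = Round(s_2, k_2) = 0xA3F2
s_4 = Round(s_3, k_3) = 0xF27D
s_5 = Round(s_4, k_4) = 0x7D95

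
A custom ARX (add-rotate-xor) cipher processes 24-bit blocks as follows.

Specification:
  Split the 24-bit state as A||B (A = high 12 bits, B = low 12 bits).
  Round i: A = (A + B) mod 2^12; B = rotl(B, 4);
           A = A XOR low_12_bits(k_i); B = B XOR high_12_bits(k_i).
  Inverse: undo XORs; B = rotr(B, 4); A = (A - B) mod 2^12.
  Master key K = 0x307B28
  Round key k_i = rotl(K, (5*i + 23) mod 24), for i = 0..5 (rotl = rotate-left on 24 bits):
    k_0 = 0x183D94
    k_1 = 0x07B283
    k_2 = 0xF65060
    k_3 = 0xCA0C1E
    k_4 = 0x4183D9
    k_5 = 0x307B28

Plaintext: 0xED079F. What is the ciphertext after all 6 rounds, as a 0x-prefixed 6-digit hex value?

0xB7BE1B

s_0 = plaintext = 0xED079F
s_1 = Round(s_0, k_0) = 0xBFB874
s_2 = Round(s_1, k_1) = 0x6EC733
s_3 = Round(s_2, k_2) = 0xE7FC52
s_4 = Round(s_3, k_3) = 0x6CF98C
s_5 = Round(s_4, k_4) = 0x382CD1
s_6 = Round(s_5, k_5) = 0xB7BE1B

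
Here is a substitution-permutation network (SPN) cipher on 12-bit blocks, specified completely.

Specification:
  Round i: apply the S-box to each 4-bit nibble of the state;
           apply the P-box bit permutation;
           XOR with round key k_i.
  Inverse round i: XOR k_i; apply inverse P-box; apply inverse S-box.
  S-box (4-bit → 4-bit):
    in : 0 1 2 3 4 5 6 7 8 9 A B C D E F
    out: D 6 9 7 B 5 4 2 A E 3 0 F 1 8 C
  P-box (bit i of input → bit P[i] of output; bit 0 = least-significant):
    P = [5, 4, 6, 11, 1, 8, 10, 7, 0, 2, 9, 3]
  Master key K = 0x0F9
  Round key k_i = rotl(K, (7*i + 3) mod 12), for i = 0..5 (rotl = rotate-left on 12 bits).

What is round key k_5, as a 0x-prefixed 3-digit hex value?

K = 0x0F9
k_0 = rotl(K, (7*0+3) mod 12) = rotl(K, 3) = 0x7C8
k_1 = rotl(K, (7*1+3) mod 12) = rotl(K, 10) = 0x43E
k_2 = rotl(K, (7*2+3) mod 12) = rotl(K, 5) = 0xF21
k_3 = rotl(K, (7*3+3) mod 12) = rotl(K, 0) = 0x0F9
k_4 = rotl(K, (7*4+3) mod 12) = rotl(K, 7) = 0xC87
k_5 = rotl(K, (7*5+3) mod 12) = rotl(K, 2) = 0x3E4

0x3E4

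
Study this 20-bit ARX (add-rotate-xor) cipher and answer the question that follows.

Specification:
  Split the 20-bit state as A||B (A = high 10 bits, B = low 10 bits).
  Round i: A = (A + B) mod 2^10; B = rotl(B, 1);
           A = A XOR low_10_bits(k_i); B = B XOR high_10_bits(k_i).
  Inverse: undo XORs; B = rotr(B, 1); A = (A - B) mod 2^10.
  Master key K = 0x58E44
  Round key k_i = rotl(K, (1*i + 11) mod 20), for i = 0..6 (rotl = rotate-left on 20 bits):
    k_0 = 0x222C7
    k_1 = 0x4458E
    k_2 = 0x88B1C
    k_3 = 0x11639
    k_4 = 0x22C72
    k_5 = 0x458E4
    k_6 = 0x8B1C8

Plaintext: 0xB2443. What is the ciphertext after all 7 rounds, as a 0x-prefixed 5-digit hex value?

0xF5784

s_0 = plaintext = 0xB2443
s_1 = Round(s_0, k_0) = 0x72C0E
s_2 = Round(s_1, k_1) = 0x15D0D
s_3 = Round(s_2, k_2) = 0x9E038
s_4 = Round(s_3, k_3) = 0x22435
s_5 = Round(s_4, k_4) = 0x330E1
s_6 = Round(s_5, k_5) = 0x524D4
s_7 = Round(s_6, k_6) = 0xF5784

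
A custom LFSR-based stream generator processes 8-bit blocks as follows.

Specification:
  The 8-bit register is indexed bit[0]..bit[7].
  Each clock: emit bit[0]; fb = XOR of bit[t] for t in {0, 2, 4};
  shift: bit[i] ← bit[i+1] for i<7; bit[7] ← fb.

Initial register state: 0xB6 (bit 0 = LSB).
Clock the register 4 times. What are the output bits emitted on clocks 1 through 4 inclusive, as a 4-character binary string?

0110

reg_0 = 0xB6
clock 1: out=0, reg = 0x5B
clock 2: out=1, reg = 0x2D
clock 3: out=1, reg = 0x16
clock 4: out=0, reg = 0x0B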